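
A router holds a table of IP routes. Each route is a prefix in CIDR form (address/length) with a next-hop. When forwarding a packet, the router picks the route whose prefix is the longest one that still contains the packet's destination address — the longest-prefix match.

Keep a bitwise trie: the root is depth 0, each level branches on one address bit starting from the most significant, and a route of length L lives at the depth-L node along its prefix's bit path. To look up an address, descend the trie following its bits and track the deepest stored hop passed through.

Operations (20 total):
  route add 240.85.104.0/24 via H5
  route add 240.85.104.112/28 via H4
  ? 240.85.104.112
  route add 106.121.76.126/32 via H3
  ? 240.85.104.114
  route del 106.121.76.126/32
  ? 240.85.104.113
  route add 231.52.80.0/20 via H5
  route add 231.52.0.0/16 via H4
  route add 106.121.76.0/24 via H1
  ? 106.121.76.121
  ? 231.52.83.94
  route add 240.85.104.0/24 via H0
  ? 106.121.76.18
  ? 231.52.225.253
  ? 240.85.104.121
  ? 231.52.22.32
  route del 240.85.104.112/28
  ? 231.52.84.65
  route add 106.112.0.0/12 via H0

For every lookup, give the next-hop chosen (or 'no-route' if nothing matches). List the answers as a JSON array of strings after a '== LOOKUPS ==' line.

Apply in order:
  add 240.85.104.0/24 -> H5 at depth 24
  add 240.85.104.112/28 -> H4 at depth 28
  lookup 240.85.104.112: bits 1111000001010101011010000111 walk d0:-→d1:-→d2:-→d3:-→d4:-→d5:-→d6:-→d7:-→d8:-→d9:-→d10:-→d11:-→d12:-→d13:-→d14:-→d15:-→d16:-→d17:-→d18:-→d19:-→d20:-→d21:-→d22:-→d23:-→d24:H5→d25:-→d26:-→d27:-→d28:H4 -> H4
  add 106.121.76.126/32 -> H3 at depth 32
  lookup 240.85.104.114: bits 1111000001010101011010000111 walk d0:-→d1:-→d2:-→d3:-→d4:-→d5:-→d6:-→d7:-→d8:-→d9:-→d10:-→d11:-→d12:-→d13:-→d14:-→d15:-→d16:-→d17:-→d18:-→d19:-→d20:-→d21:-→d22:-→d23:-→d24:H5→d25:-→d26:-→d27:-→d28:H4 -> H4
  del 106.121.76.126/32 (clear depth 32)
  lookup 240.85.104.113: bits 1111000001010101011010000111 walk d0:-→d1:-→d2:-→d3:-→d4:-→d5:-→d6:-→d7:-→d8:-→d9:-→d10:-→d11:-→d12:-→d13:-→d14:-→d15:-→d16:-→d17:-→d18:-→d19:-→d20:-→d21:-→d22:-→d23:-→d24:H5→d25:-→d26:-→d27:-→d28:H4 -> H4
  add 231.52.80.0/20 -> H5 at depth 20
  add 231.52.0.0/16 -> H4 at depth 16
  add 106.121.76.0/24 -> H1 at depth 24
  lookup 106.121.76.121: bits 01101010011110010100110001111 walk d0:-→d1:-→d2:-→d3:-→d4:-→d5:-→d6:-→d7:-→d8:-→d9:-→d10:-→d11:-→d12:-→d13:-→d14:-→d15:-→d16:-→d17:-→d18:-→d19:-→d20:-→d21:-→d22:-→d23:-→d24:H1→d25:-→d26:-→d27:-→d28:-→d29:- -> H1
  lookup 231.52.83.94: bits 11100111001101000101 walk d0:-→d1:-→d2:-→d3:-→d4:-→d5:-→d6:-→d7:-→d8:-→d9:-→d10:-→d11:-→d12:-→d13:-→d14:-→d15:-→d16:H4→d17:-→d18:-→d19:-→d20:H5 -> H5
  add 240.85.104.0/24 -> H0 at depth 24
  lookup 106.121.76.18: bits 0110101001111001010011000 walk d0:-→d1:-→d2:-→d3:-→d4:-→d5:-→d6:-→d7:-→d8:-→d9:-→d10:-→d11:-→d12:-→d13:-→d14:-→d15:-→d16:-→d17:-→d18:-→d19:-→d20:-→d21:-→d22:-→d23:-→d24:H1→d25:- -> H1
  lookup 231.52.225.253: bits 1110011100110100 walk d0:-→d1:-→d2:-→d3:-→d4:-→d5:-→d6:-→d7:-→d8:-→d9:-→d10:-→d11:-→d12:-→d13:-→d14:-→d15:-→d16:H4 -> H4
  lookup 240.85.104.121: bits 1111000001010101011010000111 walk d0:-→d1:-→d2:-→d3:-→d4:-→d5:-→d6:-→d7:-→d8:-→d9:-→d10:-→d11:-→d12:-→d13:-→d14:-→d15:-→d16:-→d17:-→d18:-→d19:-→d20:-→d21:-→d22:-→d23:-→d24:H0→d25:-→d26:-→d27:-→d28:H4 -> H4
  lookup 231.52.22.32: bits 11100111001101000 walk d0:-→d1:-→d2:-→d3:-→d4:-→d5:-→d6:-→d7:-→d8:-→d9:-→d10:-→d11:-→d12:-→d13:-→d14:-→d15:-→d16:H4→d17:- -> H4
  del 240.85.104.112/28 (clear depth 28)
  lookup 231.52.84.65: bits 11100111001101000101 walk d0:-→d1:-→d2:-→d3:-→d4:-→d5:-→d6:-→d7:-→d8:-→d9:-→d10:-→d11:-→d12:-→d13:-→d14:-→d15:-→d16:H4→d17:-→d18:-→d19:-→d20:H5 -> H5
  add 106.112.0.0/12 -> H0 at depth 12

== LOOKUPS ==
["H4","H4","H4","H1","H5","H1","H4","H4","H4","H5"]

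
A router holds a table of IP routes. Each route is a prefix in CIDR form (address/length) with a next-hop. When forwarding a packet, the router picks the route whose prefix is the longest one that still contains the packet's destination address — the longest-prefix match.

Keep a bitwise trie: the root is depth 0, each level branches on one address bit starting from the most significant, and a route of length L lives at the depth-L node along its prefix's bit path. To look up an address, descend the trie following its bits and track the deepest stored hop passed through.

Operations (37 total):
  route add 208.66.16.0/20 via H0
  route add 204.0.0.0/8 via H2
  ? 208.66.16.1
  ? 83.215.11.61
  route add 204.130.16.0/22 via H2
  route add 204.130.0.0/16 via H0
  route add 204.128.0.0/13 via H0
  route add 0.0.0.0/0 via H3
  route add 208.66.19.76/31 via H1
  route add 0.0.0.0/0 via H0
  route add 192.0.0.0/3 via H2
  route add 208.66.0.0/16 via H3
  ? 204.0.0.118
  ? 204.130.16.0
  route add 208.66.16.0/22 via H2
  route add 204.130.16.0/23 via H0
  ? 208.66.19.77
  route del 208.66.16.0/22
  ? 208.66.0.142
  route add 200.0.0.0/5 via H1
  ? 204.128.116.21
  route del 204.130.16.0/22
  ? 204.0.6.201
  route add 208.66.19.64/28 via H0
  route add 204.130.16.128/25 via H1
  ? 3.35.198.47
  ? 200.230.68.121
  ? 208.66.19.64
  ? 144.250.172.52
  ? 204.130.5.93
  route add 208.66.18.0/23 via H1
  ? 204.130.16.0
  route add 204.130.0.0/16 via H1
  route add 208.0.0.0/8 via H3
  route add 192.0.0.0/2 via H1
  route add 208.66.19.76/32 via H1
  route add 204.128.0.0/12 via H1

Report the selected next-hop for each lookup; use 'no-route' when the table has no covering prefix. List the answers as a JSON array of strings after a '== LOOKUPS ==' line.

Process each operation:
  + 208.66.16.0/20 (H0) depth=20
  + 204.0.0.0/8 (H2) depth=8
  lookup 208.66.16.1: bits 11010000010000100001 walk d0:-→d1:-→d2:-→d3:-→d4:-→d5:-→d6:-→d7:-→d8:-→d9:-→d10:-→d11:-→d12:-→d13:-→d14:-→d15:-→d16:-→d17:-→d18:-→d19:-→d20:H0 -> H0
  lookup 83.215.11.61: bits ε walk d0:- -> no-route
  + 204.130.16.0/22 (H2) depth=22
  + 204.130.0.0/16 (H0) depth=16
  + 204.128.0.0/13 (H0) depth=13
  + 0.0.0.0/0 (H3) depth=0
  + 208.66.19.76/31 (H1) depth=31
  + 0.0.0.0/0 (H0) depth=0
  + 192.0.0.0/3 (H2) depth=3
  + 208.66.0.0/16 (H3) depth=16
  lookup 204.0.0.118: bits 11001100 walk d0:H0→d1:-→d2:-→d3:H2→d4:-→d5:-→d6:-→d7:-→d8:H2 -> H2
  lookup 204.130.16.0: bits 1100110010000010000100 walk d0:H0→d1:-→d2:-→d3:H2→d4:-→d5:-→d6:-→d7:-→d8:H2→d9:-→d10:-→d11:-→d12:-→d13:H0→d14:-→d15:-→d16:H0→d17:-→d18:-→d19:-→d20:-→d21:-→d22:H2 -> H2
  + 208.66.16.0/22 (H2) depth=22
  + 204.130.16.0/23 (H0) depth=23
  lookup 208.66.19.77: bits 1101000001000010000100110100110 walk d0:H0→d1:-→d2:-→d3:H2→d4:-→d5:-→d6:-→d7:-→d8:-→d9:-→d10:-→d11:-→d12:-→d13:-→d14:-→d15:-→d16:H3→d17:-→d18:-→d19:-→d20:H0→d21:-→d22:H2→d23:-→d24:-→d25:-→d26:-→d27:-→d28:-→d29:-→d30:-→d31:H1 -> H1
  - 208.66.16.0/22 clear@22
  lookup 208.66.0.142: bits 1101000001000010000 walk d0:H0→d1:-→d2:-→d3:H2→d4:-→d5:-→d6:-→d7:-→d8:-→d9:-→d10:-→d11:-→d12:-→d13:-→d14:-→d15:-→d16:H3→d17:-→d18:-→d19:- -> H3
  + 200.0.0.0/5 (H1) depth=5
  lookup 204.128.116.21: bits 11001100100000 walk d0:H0→d1:-→d2:-→d3:H2→d4:-→d5:H1→d6:-→d7:-→d8:H2→d9:-→d10:-→d11:-→d12:-→d13:H0→d14:- -> H0
  - 204.130.16.0/22 clear@22
  lookup 204.0.6.201: bits 11001100 walk d0:H0→d1:-→d2:-→d3:H2→d4:-→d5:H1→d6:-→d7:-→d8:H2 -> H2
  + 208.66.19.64/28 (H0) depth=28
  + 204.130.16.128/25 (H1) depth=25
  lookup 3.35.198.47: bits ε walk d0:H0 -> H0
  lookup 200.230.68.121: bits 11001 walk d0:H0→d1:-→d2:-→d3:H2→d4:-→d5:H1 -> H1
  lookup 208.66.19.64: bits 1101000001000010000100110100 walk d0:H0→d1:-→d2:-→d3:H2→d4:-→d5:-→d6:-→d7:-→d8:-→d9:-→d10:-→d11:-→d12:-→d13:-→d14:-→d15:-→d16:H3→d17:-→d18:-→d19:-→d20:H0→d21:-→d22:-→d23:-→d24:-→d25:-→d26:-→d27:-→d28:H0 -> H0
  lookup 144.250.172.52: bits 1 walk d0:H0→d1:- -> H0
  lookup 204.130.5.93: bits 1100110010000010000 walk d0:H0→d1:-→d2:-→d3:H2→d4:-→d5:H1→d6:-→d7:-→d8:H2→d9:-→d10:-→d11:-→d12:-→d13:H0→d14:-→d15:-→d16:H0→d17:-→d18:-→d19:- -> H0
  + 208.66.18.0/23 (H1) depth=23
  lookup 204.130.16.0: bits 110011001000001000010000 walk d0:H0→d1:-→d2:-→d3:H2→d4:-→d5:H1→d6:-→d7:-→d8:H2→d9:-→d10:-→d11:-→d12:-→d13:H0→d14:-→d15:-→d16:H0→d17:-→d18:-→d19:-→d20:-→d21:-→d22:-→d23:H0→d24:- -> H0
  + 204.130.0.0/16 (H1) depth=16
  + 208.0.0.0/8 (H3) depth=8
  + 192.0.0.0/2 (H1) depth=2
  + 208.66.19.76/32 (H1) depth=32
  + 204.128.0.0/12 (H1) depth=12

== LOOKUPS ==
["H0","no-route","H2","H2","H1","H3","H0","H2","H0","H1","H0","H0","H0","H0"]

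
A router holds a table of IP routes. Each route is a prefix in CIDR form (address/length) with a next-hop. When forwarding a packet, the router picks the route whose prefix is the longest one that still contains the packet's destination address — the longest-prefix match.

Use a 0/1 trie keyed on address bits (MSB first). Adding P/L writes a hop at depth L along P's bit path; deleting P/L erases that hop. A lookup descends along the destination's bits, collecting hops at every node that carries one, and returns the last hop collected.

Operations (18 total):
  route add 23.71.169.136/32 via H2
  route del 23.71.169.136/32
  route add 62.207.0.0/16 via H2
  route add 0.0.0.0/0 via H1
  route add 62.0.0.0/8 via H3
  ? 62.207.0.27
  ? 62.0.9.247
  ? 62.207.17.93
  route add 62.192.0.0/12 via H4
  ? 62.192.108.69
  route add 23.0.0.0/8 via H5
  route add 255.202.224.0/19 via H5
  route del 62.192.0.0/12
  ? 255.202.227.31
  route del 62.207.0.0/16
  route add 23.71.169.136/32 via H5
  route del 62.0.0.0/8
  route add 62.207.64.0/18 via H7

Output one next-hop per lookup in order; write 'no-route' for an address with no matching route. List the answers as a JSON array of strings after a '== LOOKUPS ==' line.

Process each operation:
  add 23.71.169.136/32 -> H2 at depth 32
  del 23.71.169.136/32 (clear depth 32)
  add 62.207.0.0/16 -> H2 at depth 16
  add 0.0.0.0/0 -> H1 at depth 0
  add 62.0.0.0/8 -> H3 at depth 8
  ? 62.207.0.27  path d0:H1→d1:-→d2:-→d3:-→d4:-→d5:-→d6:-→d7:-→d8:H3→d9:-→d10:-→d11:-→d12:-→d13:-→d14:-→d15:-→d16:H2  best=H2
  ? 62.0.9.247  path d0:H1→d1:-→d2:-→d3:-→d4:-→d5:-→d6:-→d7:-→d8:H3  best=H3
  ? 62.207.17.93  path d0:H1→d1:-→d2:-→d3:-→d4:-→d5:-→d6:-→d7:-→d8:H3→d9:-→d10:-→d11:-→d12:-→d13:-→d14:-→d15:-→d16:H2  best=H2
  add 62.192.0.0/12 -> H4 at depth 12
  ? 62.192.108.69  path d0:H1→d1:-→d2:-→d3:-→d4:-→d5:-→d6:-→d7:-→d8:H3→d9:-→d10:-→d11:-→d12:H4  best=H4
  add 23.0.0.0/8 -> H5 at depth 8
  add 255.202.224.0/19 -> H5 at depth 19
  del 62.192.0.0/12 (clear depth 12)
  ? 255.202.227.31  path d0:H1→d1:-→d2:-→d3:-→d4:-→d5:-→d6:-→d7:-→d8:-→d9:-→d10:-→d11:-→d12:-→d13:-→d14:-→d15:-→d16:-→d17:-→d18:-→d19:H5  best=H5
  del 62.207.0.0/16 (clear depth 16)
  add 23.71.169.136/32 -> H5 at depth 32
  del 62.0.0.0/8 (clear depth 8)
  add 62.207.64.0/18 -> H7 at depth 18

== LOOKUPS ==
["H2","H3","H2","H4","H5"]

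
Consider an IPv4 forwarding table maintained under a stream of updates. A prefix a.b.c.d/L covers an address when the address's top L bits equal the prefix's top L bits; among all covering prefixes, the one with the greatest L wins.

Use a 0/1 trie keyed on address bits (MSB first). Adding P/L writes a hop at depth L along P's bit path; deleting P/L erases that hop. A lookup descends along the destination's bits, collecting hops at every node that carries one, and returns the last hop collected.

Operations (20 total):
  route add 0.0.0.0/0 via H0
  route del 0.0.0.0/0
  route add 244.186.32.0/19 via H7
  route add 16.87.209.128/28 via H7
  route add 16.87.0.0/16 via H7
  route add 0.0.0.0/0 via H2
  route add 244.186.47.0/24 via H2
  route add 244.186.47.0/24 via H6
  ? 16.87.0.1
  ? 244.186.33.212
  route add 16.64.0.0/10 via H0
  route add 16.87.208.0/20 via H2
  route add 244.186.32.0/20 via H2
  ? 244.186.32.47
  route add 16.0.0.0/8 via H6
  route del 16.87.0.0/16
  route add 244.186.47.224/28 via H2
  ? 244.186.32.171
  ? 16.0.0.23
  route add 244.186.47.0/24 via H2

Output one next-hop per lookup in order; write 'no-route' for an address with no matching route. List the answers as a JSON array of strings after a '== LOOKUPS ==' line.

Process each operation:
  add 0.0.0.0/0 -> H0 at depth 0
  - 0.0.0.0/0 clear@0
  add 244.186.32.0/19 -> H7 at depth 19
  add 16.87.209.128/28 -> H7 at depth 28
  add 16.87.0.0/16 -> H7 at depth 16
  add 0.0.0.0/0 -> H2 at depth 0
  add 244.186.47.0/24 -> H2 at depth 24
  add 244.186.47.0/24 -> H6 at depth 24
  lookup 16.87.0.1: bits 0001000001010111 walk d0:H2→d1:-→d2:-→d3:-→d4:-→d5:-→d6:-→d7:-→d8:-→d9:-→d10:-→d11:-→d12:-→d13:-→d14:-→d15:-→d16:H7 -> H7
  lookup 244.186.33.212: bits 11110100101110100010 walk d0:H2→d1:-→d2:-→d3:-→d4:-→d5:-→d6:-→d7:-→d8:-→d9:-→d10:-→d11:-→d12:-→d13:-→d14:-→d15:-→d16:-→d17:-→d18:-→d19:H7→d20:- -> H7
  add 16.64.0.0/10 -> H0 at depth 10
  add 16.87.208.0/20 -> H2 at depth 20
  add 244.186.32.0/20 -> H2 at depth 20
  lookup 244.186.32.47: bits 11110100101110100010 walk d0:H2→d1:-→d2:-→d3:-→d4:-→d5:-→d6:-→d7:-→d8:-→d9:-→d10:-→d11:-→d12:-→d13:-→d14:-→d15:-→d16:-→d17:-→d18:-→d19:H7→d20:H2 -> H2
  add 16.0.0.0/8 -> H6 at depth 8
  - 16.87.0.0/16 clear@16
  add 244.186.47.224/28 -> H2 at depth 28
  lookup 244.186.32.171: bits 11110100101110100010 walk d0:H2→d1:-→d2:-→d3:-→d4:-→d5:-→d6:-→d7:-→d8:-→d9:-→d10:-→d11:-→d12:-→d13:-→d14:-→d15:-→d16:-→d17:-→d18:-→d19:H7→d20:H2 -> H2
  lookup 16.0.0.23: bits 000100000 walk d0:H2→d1:-→d2:-→d3:-→d4:-→d5:-→d6:-→d7:-→d8:H6→d9:- -> H6
  add 244.186.47.0/24 -> H2 at depth 24

== LOOKUPS ==
["H7","H7","H2","H2","H6"]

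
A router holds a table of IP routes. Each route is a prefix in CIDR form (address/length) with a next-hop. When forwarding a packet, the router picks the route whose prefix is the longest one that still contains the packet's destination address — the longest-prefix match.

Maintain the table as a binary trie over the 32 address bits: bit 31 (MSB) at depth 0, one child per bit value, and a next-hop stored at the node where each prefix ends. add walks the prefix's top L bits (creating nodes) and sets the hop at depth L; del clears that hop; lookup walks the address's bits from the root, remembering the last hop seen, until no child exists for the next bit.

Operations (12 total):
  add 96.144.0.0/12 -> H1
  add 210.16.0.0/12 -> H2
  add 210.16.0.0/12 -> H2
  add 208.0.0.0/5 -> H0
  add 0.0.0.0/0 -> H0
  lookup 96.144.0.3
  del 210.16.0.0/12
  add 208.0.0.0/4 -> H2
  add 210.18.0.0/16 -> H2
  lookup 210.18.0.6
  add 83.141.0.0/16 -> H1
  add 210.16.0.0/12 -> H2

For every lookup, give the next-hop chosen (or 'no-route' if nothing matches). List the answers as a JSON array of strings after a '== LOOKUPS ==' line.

Apply in order:
  + 96.144.0.0/12 (H1) depth=12
  + 210.16.0.0/12 (H2) depth=12
  + 210.16.0.0/12 (H2) depth=12
  + 208.0.0.0/5 (H0) depth=5
  + 0.0.0.0/0 (H0) depth=0
  lookup 96.144.0.3: bits 011000001001 walk d0:H0→d1:-→d2:-→d3:-→d4:-→d5:-→d6:-→d7:-→d8:-→d9:-→d10:-→d11:-→d12:H1 -> H1
  - 210.16.0.0/12 clear@12
  + 208.0.0.0/4 (H2) depth=4
  + 210.18.0.0/16 (H2) depth=16
  lookup 210.18.0.6: bits 1101001000010010 walk d0:H0→d1:-→d2:-→d3:-→d4:H2→d5:H0→d6:-→d7:-→d8:-→d9:-→d10:-→d11:-→d12:-→d13:-→d14:-→d15:-→d16:H2 -> H2
  + 83.141.0.0/16 (H1) depth=16
  + 210.16.0.0/12 (H2) depth=12

== LOOKUPS ==
["H1","H2"]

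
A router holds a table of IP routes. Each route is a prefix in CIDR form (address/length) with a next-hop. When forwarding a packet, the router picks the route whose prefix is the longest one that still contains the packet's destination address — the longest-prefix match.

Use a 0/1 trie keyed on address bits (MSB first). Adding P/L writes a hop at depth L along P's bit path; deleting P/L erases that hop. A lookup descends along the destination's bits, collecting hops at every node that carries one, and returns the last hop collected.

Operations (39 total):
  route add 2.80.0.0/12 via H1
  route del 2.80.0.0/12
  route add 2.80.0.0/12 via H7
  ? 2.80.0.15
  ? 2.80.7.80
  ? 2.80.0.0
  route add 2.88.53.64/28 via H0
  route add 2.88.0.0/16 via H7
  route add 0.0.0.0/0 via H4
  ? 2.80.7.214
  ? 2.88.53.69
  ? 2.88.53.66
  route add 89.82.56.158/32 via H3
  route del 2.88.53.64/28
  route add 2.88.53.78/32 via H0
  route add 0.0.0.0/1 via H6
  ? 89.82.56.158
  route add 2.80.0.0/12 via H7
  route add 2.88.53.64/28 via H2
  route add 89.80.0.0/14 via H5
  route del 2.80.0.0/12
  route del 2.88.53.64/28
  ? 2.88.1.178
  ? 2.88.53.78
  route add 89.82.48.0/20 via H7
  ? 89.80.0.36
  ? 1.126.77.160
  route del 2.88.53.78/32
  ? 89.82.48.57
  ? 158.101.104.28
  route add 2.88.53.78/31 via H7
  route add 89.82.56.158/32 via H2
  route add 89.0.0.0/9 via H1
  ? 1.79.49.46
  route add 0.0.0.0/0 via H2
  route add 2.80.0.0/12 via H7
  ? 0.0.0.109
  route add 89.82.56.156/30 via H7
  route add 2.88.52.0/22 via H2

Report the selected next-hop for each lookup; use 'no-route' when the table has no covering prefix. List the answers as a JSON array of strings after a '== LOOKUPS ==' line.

Process each operation:
  add 2.80.0.0/12 -> H1 at depth 12
  - 2.80.0.0/12 clear@12
  add 2.80.0.0/12 -> H7 at depth 12
  ? 2.80.0.15  path d0:-→d1:-→d2:-→d3:-→d4:-→d5:-→d6:-→d7:-→d8:-→d9:-→d10:-→d11:-→d12:H7  best=H7
  ? 2.80.7.80  path d0:-→d1:-→d2:-→d3:-→d4:-→d5:-→d6:-→d7:-→d8:-→d9:-→d10:-→d11:-→d12:H7  best=H7
  ? 2.80.0.0  path d0:-→d1:-→d2:-→d3:-→d4:-→d5:-→d6:-→d7:-→d8:-→d9:-→d10:-→d11:-→d12:H7  best=H7
  add 2.88.53.64/28 -> H0 at depth 28
  add 2.88.0.0/16 -> H7 at depth 16
  add 0.0.0.0/0 -> H4 at depth 0
  ? 2.80.7.214  path d0:H4→d1:-→d2:-→d3:-→d4:-→d5:-→d6:-→d7:-→d8:-→d9:-→d10:-→d11:-→d12:H7  best=H7
  ? 2.88.53.69  path d0:H4→d1:-→d2:-→d3:-→d4:-→d5:-→d6:-→d7:-→d8:-→d9:-→d10:-→d11:-→d12:H7→d13:-→d14:-→d15:-→d16:H7→d17:-→d18:-→d19:-→d20:-→d21:-→d22:-→d23:-→d24:-→d25:-→d26:-→d27:-→d28:H0  best=H0
  ? 2.88.53.66  path d0:H4→d1:-→d2:-→d3:-→d4:-→d5:-→d6:-→d7:-→d8:-→d9:-→d10:-→d11:-→d12:H7→d13:-→d14:-→d15:-→d16:H7→d17:-→d18:-→d19:-→d20:-→d21:-→d22:-→d23:-→d24:-→d25:-→d26:-→d27:-→d28:H0  best=H0
  add 89.82.56.158/32 -> H3 at depth 32
  - 2.88.53.64/28 clear@28
  add 2.88.53.78/32 -> H0 at depth 32
  add 0.0.0.0/1 -> H6 at depth 1
  ? 89.82.56.158  path d0:H4→d1:H6→d2:-→d3:-→d4:-→d5:-→d6:-→d7:-→d8:-→d9:-→d10:-→d11:-→d12:-→d13:-→d14:-→d15:-→d16:-→d17:-→d18:-→d19:-→d20:-→d21:-→d22:-→d23:-→d24:-→d25:-→d26:-→d27:-→d28:-→d29:-→d30:-→d31:-→d32:H3  best=H3
  add 2.80.0.0/12 -> H7 at depth 12
  add 2.88.53.64/28 -> H2 at depth 28
  add 89.80.0.0/14 -> H5 at depth 14
  - 2.80.0.0/12 clear@12
  - 2.88.53.64/28 clear@28
  ? 2.88.1.178  path d0:H4→d1:H6→d2:-→d3:-→d4:-→d5:-→d6:-→d7:-→d8:-→d9:-→d10:-→d11:-→d12:-→d13:-→d14:-→d15:-→d16:H7→d17:-→d18:-  best=H7
  ? 2.88.53.78  path d0:H4→d1:H6→d2:-→d3:-→d4:-→d5:-→d6:-→d7:-→d8:-→d9:-→d10:-→d11:-→d12:-→d13:-→d14:-→d15:-→d16:H7→d17:-→d18:-→d19:-→d20:-→d21:-→d22:-→d23:-→d24:-→d25:-→d26:-→d27:-→d28:-→d29:-→d30:-→d31:-→d32:H0  best=H0
  add 89.82.48.0/20 -> H7 at depth 20
  ? 89.80.0.36  path d0:H4→d1:H6→d2:-→d3:-→d4:-→d5:-→d6:-→d7:-→d8:-→d9:-→d10:-→d11:-→d12:-→d13:-→d14:H5  best=H5
  ? 1.126.77.160  path d0:H4→d1:H6→d2:-→d3:-→d4:-→d5:-→d6:-  best=H6
  - 2.88.53.78/32 clear@32
  ? 89.82.48.57  path d0:H4→d1:H6→d2:-→d3:-→d4:-→d5:-→d6:-→d7:-→d8:-→d9:-→d10:-→d11:-→d12:-→d13:-→d14:H5→d15:-→d16:-→d17:-→d18:-→d19:-→d20:H7  best=H7
  ? 158.101.104.28  path d0:H4  best=H4
  add 2.88.53.78/31 -> H7 at depth 31
  add 89.82.56.158/32 -> H2 at depth 32
  add 89.0.0.0/9 -> H1 at depth 9
  ? 1.79.49.46  path d0:H4→d1:H6→d2:-→d3:-→d4:-→d5:-→d6:-  best=H6
  add 0.0.0.0/0 -> H2 at depth 0
  add 2.80.0.0/12 -> H7 at depth 12
  ? 0.0.0.109  path d0:H2→d1:H6→d2:-→d3:-→d4:-→d5:-→d6:-  best=H6
  add 89.82.56.156/30 -> H7 at depth 30
  add 2.88.52.0/22 -> H2 at depth 22

== LOOKUPS ==
["H7","H7","H7","H7","H0","H0","H3","H7","H0","H5","H6","H7","H4","H6","H6"]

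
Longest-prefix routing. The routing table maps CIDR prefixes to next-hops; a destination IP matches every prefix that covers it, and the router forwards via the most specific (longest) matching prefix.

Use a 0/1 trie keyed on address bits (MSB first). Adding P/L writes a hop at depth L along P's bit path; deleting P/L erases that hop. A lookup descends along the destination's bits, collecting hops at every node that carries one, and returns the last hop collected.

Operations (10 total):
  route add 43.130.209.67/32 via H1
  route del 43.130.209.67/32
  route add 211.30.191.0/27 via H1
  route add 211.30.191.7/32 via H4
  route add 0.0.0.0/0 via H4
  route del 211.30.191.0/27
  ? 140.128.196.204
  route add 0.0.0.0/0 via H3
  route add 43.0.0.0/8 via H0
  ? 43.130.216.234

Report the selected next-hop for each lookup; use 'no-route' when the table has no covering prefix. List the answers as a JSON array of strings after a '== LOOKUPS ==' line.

Apply in order:
  add 43.130.209.67/32 -> H1 at depth 32
  del 43.130.209.67/32 (clear depth 32)
  add 211.30.191.0/27 -> H1 at depth 27
  add 211.30.191.7/32 -> H4 at depth 32
  add 0.0.0.0/0 -> H4 at depth 0
  del 211.30.191.0/27 (clear depth 27)
  ? 140.128.196.204  path d0:H4→d1:-  best=H4
  add 0.0.0.0/0 -> H3 at depth 0
  add 43.0.0.0/8 -> H0 at depth 8
  ? 43.130.216.234  path d0:H3→d1:-→d2:-→d3:-→d4:-→d5:-→d6:-→d7:-→d8:H0→d9:-→d10:-→d11:-→d12:-→d13:-→d14:-→d15:-→d16:-→d17:-→d18:-→d19:-→d20:-  best=H0

== LOOKUPS ==
["H4","H0"]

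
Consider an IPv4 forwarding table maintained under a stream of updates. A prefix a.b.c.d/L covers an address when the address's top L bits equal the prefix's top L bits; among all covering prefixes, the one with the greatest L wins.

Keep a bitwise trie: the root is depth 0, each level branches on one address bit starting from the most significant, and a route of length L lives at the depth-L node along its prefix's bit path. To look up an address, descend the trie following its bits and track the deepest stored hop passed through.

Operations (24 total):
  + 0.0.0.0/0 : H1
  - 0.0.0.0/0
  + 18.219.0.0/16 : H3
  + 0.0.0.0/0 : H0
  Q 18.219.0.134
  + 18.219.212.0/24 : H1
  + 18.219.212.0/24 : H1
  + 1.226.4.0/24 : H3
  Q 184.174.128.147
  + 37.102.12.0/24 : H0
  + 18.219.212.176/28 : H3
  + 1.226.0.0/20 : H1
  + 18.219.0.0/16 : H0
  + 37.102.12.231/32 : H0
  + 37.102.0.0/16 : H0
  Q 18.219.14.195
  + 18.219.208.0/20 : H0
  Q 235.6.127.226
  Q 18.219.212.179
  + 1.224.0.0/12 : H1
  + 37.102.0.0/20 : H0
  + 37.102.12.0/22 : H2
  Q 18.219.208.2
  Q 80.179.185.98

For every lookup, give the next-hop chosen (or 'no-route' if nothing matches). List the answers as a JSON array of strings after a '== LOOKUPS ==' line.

Process each operation:
  add 0.0.0.0/0 -> H1 at depth 0
  del 0.0.0.0/0 (clear depth 0)
  add 18.219.0.0/16 -> H3 at depth 16
  add 0.0.0.0/0 -> H0 at depth 0
  lookup 18.219.0.134: bits 0001001011011011 walk d0:H0→d1:-→d2:-→d3:-→d4:-→d5:-→d6:-→d7:-→d8:-→d9:-→d10:-→d11:-→d12:-→d13:-→d14:-→d15:-→d16:H3 -> H3
  add 18.219.212.0/24 -> H1 at depth 24
  add 18.219.212.0/24 -> H1 at depth 24
  add 1.226.4.0/24 -> H3 at depth 24
  lookup 184.174.128.147: bits ε walk d0:H0 -> H0
  add 37.102.12.0/24 -> H0 at depth 24
  add 18.219.212.176/28 -> H3 at depth 28
  add 1.226.0.0/20 -> H1 at depth 20
  add 18.219.0.0/16 -> H0 at depth 16
  add 37.102.12.231/32 -> H0 at depth 32
  add 37.102.0.0/16 -> H0 at depth 16
  lookup 18.219.14.195: bits 0001001011011011 walk d0:H0→d1:-→d2:-→d3:-→d4:-→d5:-→d6:-→d7:-→d8:-→d9:-→d10:-→d11:-→d12:-→d13:-→d14:-→d15:-→d16:H0 -> H0
  add 18.219.208.0/20 -> H0 at depth 20
  lookup 235.6.127.226: bits ε walk d0:H0 -> H0
  lookup 18.219.212.179: bits 0001001011011011110101001011 walk d0:H0→d1:-→d2:-→d3:-→d4:-→d5:-→d6:-→d7:-→d8:-→d9:-→d10:-→d11:-→d12:-→d13:-→d14:-→d15:-→d16:H0→d17:-→d18:-→d19:-→d20:H0→d21:-→d22:-→d23:-→d24:H1→d25:-→d26:-→d27:-→d28:H3 -> H3
  add 1.224.0.0/12 -> H1 at depth 12
  add 37.102.0.0/20 -> H0 at depth 20
  add 37.102.12.0/22 -> H2 at depth 22
  lookup 18.219.208.2: bits 000100101101101111010 walk d0:H0→d1:-→d2:-→d3:-→d4:-→d5:-→d6:-→d7:-→d8:-→d9:-→d10:-→d11:-→d12:-→d13:-→d14:-→d15:-→d16:H0→d17:-→d18:-→d19:-→d20:H0→d21:- -> H0
  lookup 80.179.185.98: bits 0 walk d0:H0→d1:- -> H0

== LOOKUPS ==
["H3","H0","H0","H0","H3","H0","H0"]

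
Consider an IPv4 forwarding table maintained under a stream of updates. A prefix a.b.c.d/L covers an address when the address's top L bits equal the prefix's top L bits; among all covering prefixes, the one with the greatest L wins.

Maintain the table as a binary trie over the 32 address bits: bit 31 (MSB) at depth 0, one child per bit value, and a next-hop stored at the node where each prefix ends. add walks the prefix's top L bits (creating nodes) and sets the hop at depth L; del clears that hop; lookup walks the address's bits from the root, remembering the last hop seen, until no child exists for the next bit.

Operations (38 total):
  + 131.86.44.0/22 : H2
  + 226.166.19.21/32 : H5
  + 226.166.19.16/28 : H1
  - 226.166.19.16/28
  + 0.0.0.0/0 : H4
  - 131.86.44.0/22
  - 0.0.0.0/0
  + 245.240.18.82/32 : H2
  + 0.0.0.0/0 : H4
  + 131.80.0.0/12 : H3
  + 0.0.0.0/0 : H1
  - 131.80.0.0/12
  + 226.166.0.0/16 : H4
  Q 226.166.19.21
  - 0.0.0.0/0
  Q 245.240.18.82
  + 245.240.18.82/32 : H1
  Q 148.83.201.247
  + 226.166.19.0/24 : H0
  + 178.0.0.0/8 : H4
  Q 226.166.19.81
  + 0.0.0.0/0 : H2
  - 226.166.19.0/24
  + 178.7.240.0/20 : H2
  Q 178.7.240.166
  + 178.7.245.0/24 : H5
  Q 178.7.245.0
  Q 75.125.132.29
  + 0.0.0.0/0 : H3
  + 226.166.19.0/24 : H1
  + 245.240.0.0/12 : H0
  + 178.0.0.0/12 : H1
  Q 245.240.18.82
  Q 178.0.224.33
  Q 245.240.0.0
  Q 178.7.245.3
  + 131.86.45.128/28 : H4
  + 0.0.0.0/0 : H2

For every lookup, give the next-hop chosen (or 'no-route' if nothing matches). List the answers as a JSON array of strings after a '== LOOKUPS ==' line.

Trace:
  + 131.86.44.0/22 (H2) depth=22
  + 226.166.19.21/32 (H5) depth=32
  + 226.166.19.16/28 (H1) depth=28
  del 226.166.19.16/28 (clear depth 28)
  + 0.0.0.0/0 (H4) depth=0
  del 131.86.44.0/22 (clear depth 22)
  del 0.0.0.0/0 (clear depth 0)
  + 245.240.18.82/32 (H2) depth=32
  + 0.0.0.0/0 (H4) depth=0
  + 131.80.0.0/12 (H3) depth=12
  + 0.0.0.0/0 (H1) depth=0
  del 131.80.0.0/12 (clear depth 12)
  + 226.166.0.0/16 (H4) depth=16
  ? 226.166.19.21  path d0:H1→d1:-→d2:-→d3:-→d4:-→d5:-→d6:-→d7:-→d8:-→d9:-→d10:-→d11:-→d12:-→d13:-→d14:-→d15:-→d16:H4→d17:-→d18:-→d19:-→d20:-→d21:-→d22:-→d23:-→d24:-→d25:-→d26:-→d27:-→d28:-→d29:-→d30:-→d31:-→d32:H5  best=H5
  del 0.0.0.0/0 (clear depth 0)
  ? 245.240.18.82  path d0:-→d1:-→d2:-→d3:-→d4:-→d5:-→d6:-→d7:-→d8:-→d9:-→d10:-→d11:-→d12:-→d13:-→d14:-→d15:-→d16:-→d17:-→d18:-→d19:-→d20:-→d21:-→d22:-→d23:-→d24:-→d25:-→d26:-→d27:-→d28:-→d29:-→d30:-→d31:-→d32:H2  best=H2
  + 245.240.18.82/32 (H1) depth=32
  ? 148.83.201.247  path d0:-→d1:-→d2:-→d3:-  best=no-route
  + 226.166.19.0/24 (H0) depth=24
  + 178.0.0.0/8 (H4) depth=8
  ? 226.166.19.81  path d0:-→d1:-→d2:-→d3:-→d4:-→d5:-→d6:-→d7:-→d8:-→d9:-→d10:-→d11:-→d12:-→d13:-→d14:-→d15:-→d16:H4→d17:-→d18:-→d19:-→d20:-→d21:-→d22:-→d23:-→d24:H0→d25:-  best=H0
  + 0.0.0.0/0 (H2) depth=0
  del 226.166.19.0/24 (clear depth 24)
  + 178.7.240.0/20 (H2) depth=20
  ? 178.7.240.166  path d0:H2→d1:-→d2:-→d3:-→d4:-→d5:-→d6:-→d7:-→d8:H4→d9:-→d10:-→d11:-→d12:-→d13:-→d14:-→d15:-→d16:-→d17:-→d18:-→d19:-→d20:H2  best=H2
  + 178.7.245.0/24 (H5) depth=24
  ? 178.7.245.0  path d0:H2→d1:-→d2:-→d3:-→d4:-→d5:-→d6:-→d7:-→d8:H4→d9:-→d10:-→d11:-→d12:-→d13:-→d14:-→d15:-→d16:-→d17:-→d18:-→d19:-→d20:H2→d21:-→d22:-→d23:-→d24:H5  best=H5
  ? 75.125.132.29  path d0:H2  best=H2
  + 0.0.0.0/0 (H3) depth=0
  + 226.166.19.0/24 (H1) depth=24
  + 245.240.0.0/12 (H0) depth=12
  + 178.0.0.0/12 (H1) depth=12
  ? 245.240.18.82  path d0:H3→d1:-→d2:-→d3:-→d4:-→d5:-→d6:-→d7:-→d8:-→d9:-→d10:-→d11:-→d12:H0→d13:-→d14:-→d15:-→d16:-→d17:-→d18:-→d19:-→d20:-→d21:-→d22:-→d23:-→d24:-→d25:-→d26:-→d27:-→d28:-→d29:-→d30:-→d31:-→d32:H1  best=H1
  ? 178.0.224.33  path d0:H3→d1:-→d2:-→d3:-→d4:-→d5:-→d6:-→d7:-→d8:H4→d9:-→d10:-→d11:-→d12:H1→d13:-  best=H1
  ? 245.240.0.0  path d0:H3→d1:-→d2:-→d3:-→d4:-→d5:-→d6:-→d7:-→d8:-→d9:-→d10:-→d11:-→d12:H0→d13:-→d14:-→d15:-→d16:-→d17:-→d18:-→d19:-  best=H0
  ? 178.7.245.3  path d0:H3→d1:-→d2:-→d3:-→d4:-→d5:-→d6:-→d7:-→d8:H4→d9:-→d10:-→d11:-→d12:H1→d13:-→d14:-→d15:-→d16:-→d17:-→d18:-→d19:-→d20:H2→d21:-→d22:-→d23:-→d24:H5  best=H5
  + 131.86.45.128/28 (H4) depth=28
  + 0.0.0.0/0 (H2) depth=0

== LOOKUPS ==
["H5","H2","no-route","H0","H2","H5","H2","H1","H1","H0","H5"]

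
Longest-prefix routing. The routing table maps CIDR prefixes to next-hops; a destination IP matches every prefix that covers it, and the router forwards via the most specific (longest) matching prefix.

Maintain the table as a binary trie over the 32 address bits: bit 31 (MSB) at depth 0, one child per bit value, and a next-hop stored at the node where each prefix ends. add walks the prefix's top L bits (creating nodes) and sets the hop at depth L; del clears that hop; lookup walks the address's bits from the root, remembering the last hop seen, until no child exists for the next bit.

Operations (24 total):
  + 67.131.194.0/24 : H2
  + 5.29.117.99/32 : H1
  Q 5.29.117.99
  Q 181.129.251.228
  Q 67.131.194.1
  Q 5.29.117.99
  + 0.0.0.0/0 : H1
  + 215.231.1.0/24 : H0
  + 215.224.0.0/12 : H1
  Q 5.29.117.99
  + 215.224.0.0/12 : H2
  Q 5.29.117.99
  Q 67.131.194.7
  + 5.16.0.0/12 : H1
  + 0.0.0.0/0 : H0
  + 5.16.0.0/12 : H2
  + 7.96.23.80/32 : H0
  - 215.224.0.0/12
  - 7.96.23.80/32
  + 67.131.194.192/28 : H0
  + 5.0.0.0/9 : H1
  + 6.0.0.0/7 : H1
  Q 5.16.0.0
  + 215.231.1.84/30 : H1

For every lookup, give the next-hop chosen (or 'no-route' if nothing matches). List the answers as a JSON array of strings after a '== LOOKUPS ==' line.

Trace:
  + 67.131.194.0/24 (H2) depth=24
  + 5.29.117.99/32 (H1) depth=32
  Q 5.29.117.99: descend 00000101000111010111010101100011 ; hops seen [H1] ; pick H1
  Q 181.129.251.228: descend ε ; hops seen [∅] ; pick no-route
  Q 67.131.194.1: descend 010000111000001111000010 ; hops seen [H2] ; pick H2
  Q 5.29.117.99: descend 00000101000111010111010101100011 ; hops seen [H1] ; pick H1
  + 0.0.0.0/0 (H1) depth=0
  + 215.231.1.0/24 (H0) depth=24
  + 215.224.0.0/12 (H1) depth=12
  Q 5.29.117.99: descend 00000101000111010111010101100011 ; hops seen [H1,H1] ; pick H1
  + 215.224.0.0/12 (H2) depth=12
  Q 5.29.117.99: descend 00000101000111010111010101100011 ; hops seen [H1,H1] ; pick H1
  Q 67.131.194.7: descend 010000111000001111000010 ; hops seen [H1,H2] ; pick H2
  + 5.16.0.0/12 (H1) depth=12
  + 0.0.0.0/0 (H0) depth=0
  + 5.16.0.0/12 (H2) depth=12
  + 7.96.23.80/32 (H0) depth=32
  del 215.224.0.0/12 (clear depth 12)
  del 7.96.23.80/32 (clear depth 32)
  + 67.131.194.192/28 (H0) depth=28
  + 5.0.0.0/9 (H1) depth=9
  + 6.0.0.0/7 (H1) depth=7
  Q 5.16.0.0: descend 000001010001 ; hops seen [H0,H1,H2] ; pick H2
  + 215.231.1.84/30 (H1) depth=30

== LOOKUPS ==
["H1","no-route","H2","H1","H1","H1","H2","H2"]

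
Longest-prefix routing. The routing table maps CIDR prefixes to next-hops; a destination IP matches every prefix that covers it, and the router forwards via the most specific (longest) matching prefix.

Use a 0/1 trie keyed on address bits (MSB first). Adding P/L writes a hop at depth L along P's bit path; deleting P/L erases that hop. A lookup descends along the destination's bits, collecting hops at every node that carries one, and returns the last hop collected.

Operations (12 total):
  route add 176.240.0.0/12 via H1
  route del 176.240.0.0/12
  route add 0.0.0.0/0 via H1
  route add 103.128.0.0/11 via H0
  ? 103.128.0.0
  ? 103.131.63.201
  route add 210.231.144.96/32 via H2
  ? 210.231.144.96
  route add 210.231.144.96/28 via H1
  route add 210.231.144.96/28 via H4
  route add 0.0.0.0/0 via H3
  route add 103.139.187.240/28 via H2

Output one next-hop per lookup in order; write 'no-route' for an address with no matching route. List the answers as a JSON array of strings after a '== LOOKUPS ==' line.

Trace:
  add 176.240.0.0/12 -> H1 at depth 12
  del 176.240.0.0/12 (clear depth 12)
  add 0.0.0.0/0 -> H1 at depth 0
  add 103.128.0.0/11 -> H0 at depth 11
  ? 103.128.0.0  path d0:H1→d1:-→d2:-→d3:-→d4:-→d5:-→d6:-→d7:-→d8:-→d9:-→d10:-→d11:H0  best=H0
  ? 103.131.63.201  path d0:H1→d1:-→d2:-→d3:-→d4:-→d5:-→d6:-→d7:-→d8:-→d9:-→d10:-→d11:H0  best=H0
  add 210.231.144.96/32 -> H2 at depth 32
  ? 210.231.144.96  path d0:H1→d1:-→d2:-→d3:-→d4:-→d5:-→d6:-→d7:-→d8:-→d9:-→d10:-→d11:-→d12:-→d13:-→d14:-→d15:-→d16:-→d17:-→d18:-→d19:-→d20:-→d21:-→d22:-→d23:-→d24:-→d25:-→d26:-→d27:-→d28:-→d29:-→d30:-→d31:-→d32:H2  best=H2
  add 210.231.144.96/28 -> H1 at depth 28
  add 210.231.144.96/28 -> H4 at depth 28
  add 0.0.0.0/0 -> H3 at depth 0
  add 103.139.187.240/28 -> H2 at depth 28

== LOOKUPS ==
["H0","H0","H2"]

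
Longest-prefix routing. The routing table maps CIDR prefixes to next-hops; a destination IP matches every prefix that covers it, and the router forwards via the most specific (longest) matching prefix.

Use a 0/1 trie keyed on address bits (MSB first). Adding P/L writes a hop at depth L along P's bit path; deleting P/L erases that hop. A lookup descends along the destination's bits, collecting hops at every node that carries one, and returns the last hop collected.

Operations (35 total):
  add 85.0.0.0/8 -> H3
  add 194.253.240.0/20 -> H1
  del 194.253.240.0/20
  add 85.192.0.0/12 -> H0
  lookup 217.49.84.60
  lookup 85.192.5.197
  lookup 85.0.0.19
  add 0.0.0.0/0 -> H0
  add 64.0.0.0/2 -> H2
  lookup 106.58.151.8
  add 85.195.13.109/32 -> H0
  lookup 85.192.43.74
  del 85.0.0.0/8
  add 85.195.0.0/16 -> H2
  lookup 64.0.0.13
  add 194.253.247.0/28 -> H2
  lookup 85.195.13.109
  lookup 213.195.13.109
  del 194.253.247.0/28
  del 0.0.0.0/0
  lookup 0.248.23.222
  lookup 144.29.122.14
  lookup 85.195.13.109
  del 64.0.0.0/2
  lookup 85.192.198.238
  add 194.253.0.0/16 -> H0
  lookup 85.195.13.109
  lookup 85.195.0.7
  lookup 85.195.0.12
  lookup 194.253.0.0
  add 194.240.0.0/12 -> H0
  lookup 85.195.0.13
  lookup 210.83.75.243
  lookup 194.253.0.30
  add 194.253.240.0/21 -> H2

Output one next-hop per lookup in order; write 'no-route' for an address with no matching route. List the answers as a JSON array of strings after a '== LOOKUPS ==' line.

Trace:
  add 85.0.0.0/8 -> H3 at depth 8
  add 194.253.240.0/20 -> H1 at depth 20
  del 194.253.240.0/20 (clear depth 20)
  add 85.192.0.0/12 -> H0 at depth 12
  Q 217.49.84.60: descend 110 ; hops seen [∅] ; pick no-route
  Q 85.192.5.197: descend 010101011100 ; hops seen [H3,H0] ; pick H0
  Q 85.0.0.19: descend 01010101 ; hops seen [H3] ; pick H3
  add 0.0.0.0/0 -> H0 at depth 0
  add 64.0.0.0/2 -> H2 at depth 2
  Q 106.58.151.8: descend 01 ; hops seen [H0,H2] ; pick H2
  add 85.195.13.109/32 -> H0 at depth 32
  Q 85.192.43.74: descend 01010101110000 ; hops seen [H0,H2,H3,H0] ; pick H0
  del 85.0.0.0/8 (clear depth 8)
  add 85.195.0.0/16 -> H2 at depth 16
  Q 64.0.0.13: descend 010 ; hops seen [H0,H2] ; pick H2
  add 194.253.247.0/28 -> H2 at depth 28
  Q 85.195.13.109: descend 01010101110000110000110101101101 ; hops seen [H0,H2,H0,H2,H0] ; pick H0
  Q 213.195.13.109: descend 110 ; hops seen [H0] ; pick H0
  del 194.253.247.0/28 (clear depth 28)
  del 0.0.0.0/0 (clear depth 0)
  Q 0.248.23.222: descend 0 ; hops seen [∅] ; pick no-route
  Q 144.29.122.14: descend 1 ; hops seen [∅] ; pick no-route
  Q 85.195.13.109: descend 01010101110000110000110101101101 ; hops seen [H2,H0,H2,H0] ; pick H0
  del 64.0.0.0/2 (clear depth 2)
  Q 85.192.198.238: descend 01010101110000 ; hops seen [H0] ; pick H0
  add 194.253.0.0/16 -> H0 at depth 16
  Q 85.195.13.109: descend 01010101110000110000110101101101 ; hops seen [H0,H2,H0] ; pick H0
  Q 85.195.0.7: descend 01010101110000110000 ; hops seen [H0,H2] ; pick H2
  Q 85.195.0.12: descend 01010101110000110000 ; hops seen [H0,H2] ; pick H2
  Q 194.253.0.0: descend 1100001011111101 ; hops seen [H0] ; pick H0
  add 194.240.0.0/12 -> H0 at depth 12
  Q 85.195.0.13: descend 01010101110000110000 ; hops seen [H0,H2] ; pick H2
  Q 210.83.75.243: descend 110 ; hops seen [∅] ; pick no-route
  Q 194.253.0.30: descend 1100001011111101 ; hops seen [H0,H0] ; pick H0
  add 194.253.240.0/21 -> H2 at depth 21

== LOOKUPS ==
["no-route","H0","H3","H2","H0","H2","H0","H0","no-route","no-route","H0","H0","H0","H2","H2","H0","H2","no-route","H0"]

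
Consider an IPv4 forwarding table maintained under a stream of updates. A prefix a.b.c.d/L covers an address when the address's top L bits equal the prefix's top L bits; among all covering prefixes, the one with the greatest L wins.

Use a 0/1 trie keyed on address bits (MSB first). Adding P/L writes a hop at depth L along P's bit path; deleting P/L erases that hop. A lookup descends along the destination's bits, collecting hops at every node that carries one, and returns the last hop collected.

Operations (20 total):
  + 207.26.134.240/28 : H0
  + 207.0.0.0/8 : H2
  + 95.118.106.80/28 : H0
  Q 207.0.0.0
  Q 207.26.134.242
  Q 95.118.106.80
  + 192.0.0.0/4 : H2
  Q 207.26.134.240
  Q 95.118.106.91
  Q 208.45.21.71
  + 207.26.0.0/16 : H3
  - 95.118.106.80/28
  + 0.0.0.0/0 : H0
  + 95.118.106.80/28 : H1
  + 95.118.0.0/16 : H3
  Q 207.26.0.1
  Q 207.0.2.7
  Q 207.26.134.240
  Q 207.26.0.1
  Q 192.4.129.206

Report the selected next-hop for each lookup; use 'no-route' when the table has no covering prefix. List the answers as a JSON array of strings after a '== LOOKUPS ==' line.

Process each operation:
  + 207.26.134.240/28 (H0) depth=28
  + 207.0.0.0/8 (H2) depth=8
  + 95.118.106.80/28 (H0) depth=28
  ? 207.0.0.0  path d0:-→d1:-→d2:-→d3:-→d4:-→d5:-→d6:-→d7:-→d8:H2→d9:-→d10:-→d11:-  best=H2
  ? 207.26.134.242  path d0:-→d1:-→d2:-→d3:-→d4:-→d5:-→d6:-→d7:-→d8:H2→d9:-→d10:-→d11:-→d12:-→d13:-→d14:-→d15:-→d16:-→d17:-→d18:-→d19:-→d20:-→d21:-→d22:-→d23:-→d24:-→d25:-→d26:-→d27:-→d28:H0  best=H0
  ? 95.118.106.80  path d0:-→d1:-→d2:-→d3:-→d4:-→d5:-→d6:-→d7:-→d8:-→d9:-→d10:-→d11:-→d12:-→d13:-→d14:-→d15:-→d16:-→d17:-→d18:-→d19:-→d20:-→d21:-→d22:-→d23:-→d24:-→d25:-→d26:-→d27:-→d28:H0  best=H0
  + 192.0.0.0/4 (H2) depth=4
  ? 207.26.134.240  path d0:-→d1:-→d2:-→d3:-→d4:H2→d5:-→d6:-→d7:-→d8:H2→d9:-→d10:-→d11:-→d12:-→d13:-→d14:-→d15:-→d16:-→d17:-→d18:-→d19:-→d20:-→d21:-→d22:-→d23:-→d24:-→d25:-→d26:-→d27:-→d28:H0  best=H0
  ? 95.118.106.91  path d0:-→d1:-→d2:-→d3:-→d4:-→d5:-→d6:-→d7:-→d8:-→d9:-→d10:-→d11:-→d12:-→d13:-→d14:-→d15:-→d16:-→d17:-→d18:-→d19:-→d20:-→d21:-→d22:-→d23:-→d24:-→d25:-→d26:-→d27:-→d28:H0  best=H0
  ? 208.45.21.71  path d0:-→d1:-→d2:-→d3:-  best=no-route
  + 207.26.0.0/16 (H3) depth=16
  - 95.118.106.80/28 clear@28
  + 0.0.0.0/0 (H0) depth=0
  + 95.118.106.80/28 (H1) depth=28
  + 95.118.0.0/16 (H3) depth=16
  ? 207.26.0.1  path d0:H0→d1:-→d2:-→d3:-→d4:H2→d5:-→d6:-→d7:-→d8:H2→d9:-→d10:-→d11:-→d12:-→d13:-→d14:-→d15:-→d16:H3  best=H3
  ? 207.0.2.7  path d0:H0→d1:-→d2:-→d3:-→d4:H2→d5:-→d6:-→d7:-→d8:H2→d9:-→d10:-→d11:-  best=H2
  ? 207.26.134.240  path d0:H0→d1:-→d2:-→d3:-→d4:H2→d5:-→d6:-→d7:-→d8:H2→d9:-→d10:-→d11:-→d12:-→d13:-→d14:-→d15:-→d16:H3→d17:-→d18:-→d19:-→d20:-→d21:-→d22:-→d23:-→d24:-→d25:-→d26:-→d27:-→d28:H0  best=H0
  ? 207.26.0.1  path d0:H0→d1:-→d2:-→d3:-→d4:H2→d5:-→d6:-→d7:-→d8:H2→d9:-→d10:-→d11:-→d12:-→d13:-→d14:-→d15:-→d16:H3  best=H3
  ? 192.4.129.206  path d0:H0→d1:-→d2:-→d3:-→d4:H2  best=H2

== LOOKUPS ==
["H2","H0","H0","H0","H0","no-route","H3","H2","H0","H3","H2"]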